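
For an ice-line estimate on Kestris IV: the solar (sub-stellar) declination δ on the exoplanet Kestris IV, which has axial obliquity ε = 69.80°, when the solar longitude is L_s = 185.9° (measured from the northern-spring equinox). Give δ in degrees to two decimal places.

sin δ = sin ε · sin L_s = sin 69.80° × sin 185.9° = -0.096470.
δ = arcsin(-0.096470) = -5.54°.

δ = -5.54°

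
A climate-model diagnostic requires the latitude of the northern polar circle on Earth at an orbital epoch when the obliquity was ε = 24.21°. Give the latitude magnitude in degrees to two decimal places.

The polar circle is the lowest latitude that experiences at least one full rotation of continuous daylight at the northern-summer solstice; it lies at |ϕ| = 90° − ε = 90° − 24.21° = 65.79°.

65.79°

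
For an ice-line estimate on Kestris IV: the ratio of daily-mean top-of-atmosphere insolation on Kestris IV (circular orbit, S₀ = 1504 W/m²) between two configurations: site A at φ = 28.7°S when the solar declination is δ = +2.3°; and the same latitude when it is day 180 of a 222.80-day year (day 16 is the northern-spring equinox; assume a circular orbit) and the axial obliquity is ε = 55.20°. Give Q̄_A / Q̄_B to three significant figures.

Q̄_A / Q̄_B ≈ 0.659

— Configuration A (φ=-28.7°):
cos H₀ = −tan(-28.7°) tan(+2.300°) = 0.0220, H₀ = 1.5488 rad.
Bracket: H₀ sin φ sin δ + cos φ cos δ sin H₀ = 1.5488×-0.48022×0.04013 + 0.87715×0.99919×0.99976 = -0.029847 + 0.876229 = 0.846382.
Q̄ = (S₀/π) × [bracket] = (1504/π) × 0.846382 = 405.20 W/m².
— Configuration B (φ=-28.7°):
Solar longitude: λ_s = 360° × (180 − 16)/222.80 = 264.991°.
sin δ = sin 55.20° × sin 264.991° = -0.81801, so δ = -54.886°.
cos H₀ = −tan(-28.7°) tan(-54.886°) = -0.7786, H₀ = 2.4632 rad.
Bracket: H₀ sin φ sin δ + cos φ cos δ sin H₀ = 2.4632×-0.48022×-0.81801 + 0.87715×0.57520×0.62752 = 0.967606 + 0.316607 = 1.284213.
Q̄ = (S₀/π) × [bracket] = (1504/π) × 1.284213 = 614.80 W/m².
Ratio Q̄_A / Q̄_B = 405.20 / 614.80 = 0.6591.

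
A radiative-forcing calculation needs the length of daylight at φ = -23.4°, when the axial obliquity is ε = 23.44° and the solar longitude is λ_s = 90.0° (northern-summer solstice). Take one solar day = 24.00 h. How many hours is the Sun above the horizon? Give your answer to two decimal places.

Solar declination: sin δ = sin ε · sin λ_s = sin 23.44° × sin 90.0° = 0.39779, so δ = +23.440°.
cos H₀ = −tan φ · tan δ = −tan(-23.4°) × tan(+23.440°) = 0.1876, so H₀ = 1.3821 rad = 79.19°.
Daylight = 2H₀/(2π) × 24.00 h = (1.3821/π) × 24.00 = 10.56 h.

10.56 h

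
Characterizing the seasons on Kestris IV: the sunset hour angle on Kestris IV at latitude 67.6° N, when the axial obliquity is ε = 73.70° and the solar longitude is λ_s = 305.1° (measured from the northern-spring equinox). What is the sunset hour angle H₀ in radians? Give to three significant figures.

H₀ = 0.00 rad

Solar declination: sin δ = sin ε · sin λ_s = sin 73.70° × sin 305.1° = -0.78526, so δ = -51.745°.
cos H₀ = −tan φ · tan δ = 3.0771 ≥ 1, so the host star never rises (polar night) and H₀ = 0.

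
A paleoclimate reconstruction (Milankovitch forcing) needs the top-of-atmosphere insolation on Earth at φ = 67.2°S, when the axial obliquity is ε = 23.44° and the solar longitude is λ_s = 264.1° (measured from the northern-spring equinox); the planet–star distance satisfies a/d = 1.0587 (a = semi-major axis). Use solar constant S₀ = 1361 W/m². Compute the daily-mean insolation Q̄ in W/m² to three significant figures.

Q̄ ≈ 556 W/m²

Solar declination: sin δ = sin ε · sin λ_s = sin 23.44° × sin 264.1° = -0.39568, so δ = -23.308°.
cos H₀ = −tan(-67.2°) tan(-23.308°) = -1.0249 ≤ −1 ⇒ polar day, H₀ = π.
Bracket: H₀ sin φ sin δ + cos φ cos δ sin H₀ = 3.1416×-0.92186×-0.39568 + 0.38752×0.91839×0.00000 = 1.145935 + 0.000000 = 1.145935.
Inverse-square distance factor (a/d)² = 1.0587² = 1.120846.
Q̄ = (S₀/π) × 1.120846 × [bracket] = (1361/π) × 1.120846 × 1.145935 = 556.4 W/m².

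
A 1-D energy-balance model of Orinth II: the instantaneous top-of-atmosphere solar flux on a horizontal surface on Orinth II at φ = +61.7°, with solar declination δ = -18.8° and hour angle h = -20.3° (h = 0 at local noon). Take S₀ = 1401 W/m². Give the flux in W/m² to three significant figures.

192 W/m²

cos θ_z = sin φ sin δ + cos φ cos δ cos h = -0.283748 + 0.420920 = 0.137172.
Flux = S₀ · cos θ_z = 1401 × 0.137172 = 192.2 W/m².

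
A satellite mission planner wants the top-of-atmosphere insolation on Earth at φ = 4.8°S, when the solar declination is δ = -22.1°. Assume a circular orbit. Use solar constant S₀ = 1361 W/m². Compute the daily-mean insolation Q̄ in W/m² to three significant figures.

cos H₀ = −tan(-4.8°) tan(-22.100°) = -0.0341, H₀ = 1.6049 rad.
Bracket: H₀ sin φ sin δ + cos φ cos δ sin H₀ = 1.6049×-0.08368×-0.37622 + 0.99649×0.92653×0.99942 = 0.050526 + 0.922742 = 0.973268.
Q̄ = (S₀/π) × [bracket] = (1361/π) × 0.973268 = 421.6 W/m².

Q̄ ≈ 422 W/m²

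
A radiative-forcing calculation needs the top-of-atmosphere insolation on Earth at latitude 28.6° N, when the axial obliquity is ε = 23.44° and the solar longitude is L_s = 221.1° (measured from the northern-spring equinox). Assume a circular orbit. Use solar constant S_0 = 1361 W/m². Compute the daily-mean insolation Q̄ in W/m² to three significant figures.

Q̄ ≈ 286 W/m²

Solar declination: sin δ = sin ε · sin L_s = sin 23.44° × sin 221.1° = -0.26150, so δ = -15.159°.
cos h₀ = −tan(+28.6°) tan(-15.159°) = 0.1477, h₀ = 1.4225 rad.
Bracket: h₀ sin ϕ sin δ + cos ϕ cos δ sin h₀ = 1.4225×0.47869×-0.26150 + 0.87798×0.96520×0.98903 = -0.178065 + 0.838130 = 0.660065.
Q̄ = (S_0/π) × [bracket] = (1361/π) × 0.660065 = 286.0 W/m².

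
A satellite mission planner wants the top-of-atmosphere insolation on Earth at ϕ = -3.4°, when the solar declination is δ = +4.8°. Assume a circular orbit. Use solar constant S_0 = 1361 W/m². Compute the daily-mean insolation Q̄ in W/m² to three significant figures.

cos h₀ = −tan(-3.4°) tan(+4.800°) = 0.0050, h₀ = 1.5658 rad.
Bracket: h₀ sin ϕ sin δ + cos ϕ cos δ sin h₀ = 1.5658×-0.05931×0.08368 + 0.99824×0.99649×0.99999 = -0.007771 + 0.994726 = 0.986955.
Q̄ = (S_0/π) × [bracket] = (1361/π) × 0.986955 = 427.6 W/m².

Q̄ ≈ 428 W/m²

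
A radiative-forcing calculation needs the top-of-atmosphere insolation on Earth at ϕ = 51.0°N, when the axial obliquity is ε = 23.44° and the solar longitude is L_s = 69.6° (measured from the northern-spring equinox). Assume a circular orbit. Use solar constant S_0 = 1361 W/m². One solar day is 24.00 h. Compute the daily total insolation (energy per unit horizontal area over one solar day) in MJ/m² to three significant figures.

41.6 MJ/m²

Solar declination: sin δ = sin ε · sin L_s = sin 23.44° × sin 69.6° = 0.37284, so δ = +21.891°.
cos h₀ = −tan(+51.0°) tan(+21.891°) = -0.4962, h₀ = 2.0900 rad.
Bracket: h₀ sin ϕ sin δ + cos ϕ cos δ sin h₀ = 2.0900×0.77715×0.37284 + 0.62932×0.92790×0.86821 = 0.605583 + 0.506988 = 1.112571.
Q̄ = (S_0/π) × [bracket] = (1361/π) × 1.112571 = 481.99 W/m².
Daily total = Q̄ × 24.00 h × 3600 s/h = 481.99 × 24.00 × 3600 / 10⁶ = 41.64 MJ/m².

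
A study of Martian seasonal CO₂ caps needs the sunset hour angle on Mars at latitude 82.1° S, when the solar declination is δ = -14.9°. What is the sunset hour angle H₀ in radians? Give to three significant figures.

H₀ = 3.14 rad

Sunrise equation: cos H₀ = −tan φ · tan δ = -1.9175 ≤ −1, so the Sun never sets (polar day) and H₀ = π.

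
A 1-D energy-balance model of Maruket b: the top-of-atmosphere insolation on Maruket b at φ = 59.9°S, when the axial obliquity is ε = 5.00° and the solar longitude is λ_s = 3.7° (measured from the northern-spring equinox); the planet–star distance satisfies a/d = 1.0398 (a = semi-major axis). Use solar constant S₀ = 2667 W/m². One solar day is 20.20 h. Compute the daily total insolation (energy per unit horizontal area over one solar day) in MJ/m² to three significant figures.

33.0 MJ/m²

Solar declination: sin δ = sin ε · sin λ_s = sin 5.00° × sin 3.7° = 0.00562, so δ = +0.322°.
cos H₀ = −tan(-59.9°) tan(+0.322°) = 0.0097, H₀ = 1.5611 rad.
Bracket: H₀ sin φ sin δ + cos φ cos δ sin H₀ = 1.5611×-0.86515×0.00562 + 0.50151×0.99998×0.99995 = -0.007590 + 0.501475 = 0.493885.
Inverse-square distance factor (a/d)² = 1.0398² = 1.081184.
Q̄ = (S₀/π) × 1.081184 × [bracket] = (2667/π) × 1.081184 × 0.493885 = 453.31 W/m².
Daily total = Q̄ × 20.20 h × 3600 s/h = 453.31 × 20.20 × 3600 / 10⁶ = 32.96 MJ/m².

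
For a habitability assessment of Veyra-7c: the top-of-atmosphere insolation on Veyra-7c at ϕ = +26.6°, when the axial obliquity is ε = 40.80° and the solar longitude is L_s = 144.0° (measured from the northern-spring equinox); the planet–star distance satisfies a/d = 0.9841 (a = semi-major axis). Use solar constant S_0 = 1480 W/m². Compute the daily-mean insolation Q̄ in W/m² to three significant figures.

Solar declination: sin δ = sin ε · sin L_s = sin 40.80° × sin 144.0° = 0.38407, so δ = +22.586°.
cos h₀ = −tan(+26.6°) tan(+22.586°) = -0.2083, h₀ = 1.7806 rad.
Bracket: h₀ sin ϕ sin δ + cos ϕ cos δ sin h₀ = 1.7806×0.44776×0.38407 + 0.89415×0.92330×0.97806 = 0.306212 + 0.807456 = 1.113668.
Inverse-square distance factor (a/d)² = 0.9841² = 0.968453.
Q̄ = (S_0/π) × 0.968453 × [bracket] = (1480/π) × 0.968453 × 1.113668 = 508.1 W/m².

Q̄ ≈ 508 W/m²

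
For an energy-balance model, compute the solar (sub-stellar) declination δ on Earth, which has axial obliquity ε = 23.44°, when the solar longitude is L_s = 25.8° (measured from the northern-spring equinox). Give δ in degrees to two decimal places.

sin δ = sin ε · sin L_s = sin 23.44° × sin 25.8° = 0.173130.
δ = arcsin(0.173130) = +9.97°.

δ = +9.97°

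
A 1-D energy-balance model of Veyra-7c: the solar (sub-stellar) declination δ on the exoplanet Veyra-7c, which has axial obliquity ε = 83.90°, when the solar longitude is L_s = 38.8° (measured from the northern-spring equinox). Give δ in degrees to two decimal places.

sin δ = sin ε · sin L_s = sin 83.90° × sin 38.8° = 0.623056.
δ = arcsin(0.623056) = +38.54°.

δ = +38.54°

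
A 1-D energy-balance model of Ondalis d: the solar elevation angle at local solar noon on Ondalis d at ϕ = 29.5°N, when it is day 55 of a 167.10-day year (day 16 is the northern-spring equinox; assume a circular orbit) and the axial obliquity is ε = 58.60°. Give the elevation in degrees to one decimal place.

Solar longitude: L_s = 360° × (55 − 16)/167.10 = 84.022°.
sin δ = sin 58.60° × sin 84.022° = 0.84891, so δ = +58.093°.
At local noon the hour angle is zero, so the zenith angle equals |ϕ − δ| = |+29.5° − (+58.093°)| = 28.593°.
Elevation = 90° − 28.593° = 61.4°.

61.4°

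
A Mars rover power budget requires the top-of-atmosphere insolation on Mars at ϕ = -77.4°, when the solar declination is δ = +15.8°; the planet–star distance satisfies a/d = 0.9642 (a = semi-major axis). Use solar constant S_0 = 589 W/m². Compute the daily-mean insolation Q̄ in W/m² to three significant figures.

cos h₀ = −tan(-77.4°) tan(+15.800°) = 1.2659 ≥ 1 ⇒ polar night, h₀ = 0 and Q̄ = 0.
Inverse-square distance factor (a/d)² = 0.9642² = 0.929682.

Q̄ ≈ 0.00 W/m²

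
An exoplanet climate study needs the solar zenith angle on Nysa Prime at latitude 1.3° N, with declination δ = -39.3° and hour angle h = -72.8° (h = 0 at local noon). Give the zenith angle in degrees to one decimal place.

θ_z = 77.6°

cos θ_z = sin φ sin δ + cos φ cos δ cos h = -0.014370 + 0.228772 = 0.214402.
θ_z = arccos(0.214402) = 77.6°.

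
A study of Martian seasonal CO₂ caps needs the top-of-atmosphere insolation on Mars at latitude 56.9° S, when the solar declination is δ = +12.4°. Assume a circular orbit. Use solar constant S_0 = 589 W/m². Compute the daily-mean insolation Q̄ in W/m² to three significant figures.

cos h₀ = −tan(-56.9°) tan(+12.400°) = 0.3373, h₀ = 1.2268 rad.
Bracket: h₀ sin ϕ sin δ + cos ϕ cos δ sin h₀ = 1.2268×-0.83772×0.21474 + 0.54610×0.97667×0.94141 = -0.220691 + 0.502110 = 0.281419.
Q̄ = (S_0/π) × [bracket] = (589/π) × 0.281419 = 52.76 W/m².

Q̄ ≈ 52.8 W/m²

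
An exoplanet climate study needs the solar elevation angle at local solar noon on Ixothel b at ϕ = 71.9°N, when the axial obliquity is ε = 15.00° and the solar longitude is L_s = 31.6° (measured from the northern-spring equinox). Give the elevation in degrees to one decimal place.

Solar declination: sin δ = sin ε · sin L_s = sin 15.00° × sin 31.6° = 0.13562, so δ = +7.794°.
At local noon the hour angle is zero, so the zenith angle equals |ϕ − δ| = |+71.9° − (+7.794°)| = 64.106°.
Elevation = 90° − 64.106° = 25.9°.

25.9°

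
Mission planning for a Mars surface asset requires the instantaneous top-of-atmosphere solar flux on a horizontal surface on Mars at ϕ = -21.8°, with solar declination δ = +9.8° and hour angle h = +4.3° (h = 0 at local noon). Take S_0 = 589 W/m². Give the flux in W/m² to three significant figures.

cos θ_z = sin ϕ sin δ + cos ϕ cos δ cos h = -0.063210 + 0.912362 = 0.849152.
Flux = S_0 · cos θ_z = 589 × 0.849152 = 500.2 W/m².

500 W/m²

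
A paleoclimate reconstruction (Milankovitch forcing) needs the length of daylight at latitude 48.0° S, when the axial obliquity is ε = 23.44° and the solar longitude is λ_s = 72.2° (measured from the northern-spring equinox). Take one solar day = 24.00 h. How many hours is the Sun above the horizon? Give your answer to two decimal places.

Solar declination: sin δ = sin ε · sin λ_s = sin 23.44° × sin 72.2° = 0.37875, so δ = +22.256°.
cos H₀ = −tan φ · tan δ = −tan(-48.0°) × tan(+22.256°) = 0.4545, so H₀ = 1.0990 rad = 62.97°.
Daylight = 2H₀/(2π) × 24.00 h = (1.0990/π) × 24.00 = 8.40 h.

8.40 h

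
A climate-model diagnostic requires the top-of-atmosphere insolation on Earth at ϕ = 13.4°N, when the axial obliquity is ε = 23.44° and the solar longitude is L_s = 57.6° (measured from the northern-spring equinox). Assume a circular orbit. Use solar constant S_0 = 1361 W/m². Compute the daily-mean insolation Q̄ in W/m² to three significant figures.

Q̄ ≈ 451 W/m²

Solar declination: sin δ = sin ε · sin L_s = sin 23.44° × sin 57.6° = 0.33586, so δ = +19.625°.
cos h₀ = −tan(+13.4°) tan(+19.625°) = -0.0849, h₀ = 1.6558 rad.
Bracket: h₀ sin ϕ sin δ + cos ϕ cos δ sin h₀ = 1.6558×0.23175×0.33586 + 0.97278×0.94191×0.99639 = 0.128880 + 0.912963 = 1.041843.
Q̄ = (S_0/π) × [bracket] = (1361/π) × 1.041843 = 451.3 W/m².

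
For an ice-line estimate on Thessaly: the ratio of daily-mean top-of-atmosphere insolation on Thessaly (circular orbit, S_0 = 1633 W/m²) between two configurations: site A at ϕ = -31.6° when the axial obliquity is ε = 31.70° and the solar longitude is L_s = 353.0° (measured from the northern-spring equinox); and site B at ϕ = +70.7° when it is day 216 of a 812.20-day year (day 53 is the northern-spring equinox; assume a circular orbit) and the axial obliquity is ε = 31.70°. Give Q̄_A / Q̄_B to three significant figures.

Q̄_A / Q̄_B ≈ 0.609

— Configuration A (ϕ=-31.6°):
Solar declination: sin δ = sin ε · sin L_s = sin 31.70° × sin 353.0° = -0.06404, so δ = -3.672°.
cos h₀ = −tan(-31.6°) tan(-3.672°) = -0.0395, h₀ = 1.6103 rad.
Bracket: h₀ sin ϕ sin δ + cos ϕ cos δ sin h₀ = 1.6103×-0.52399×-0.06404 + 0.85173×0.99795×0.99922 = 0.054036 + 0.849321 = 0.903357.
Q̄ = (S_0/π) × [bracket] = (1633/π) × 0.903357 = 469.57 W/m².
— Configuration B (ϕ=+70.7°):
Solar longitude: L_s = 360° × (216 − 53)/812.20 = 72.248°.
sin δ = sin 31.70° × sin 72.248° = 0.50045, so δ = +30.030°.
cos h₀ = −tan(+70.7°) tan(+30.030°) = -1.6506 ≤ −1 ⇒ polar day, h₀ = π.
Bracket: h₀ sin ϕ sin δ + cos ϕ cos δ sin h₀ = 3.1416×0.94380×0.50045 + 0.33051×0.86576×0.00000 = 1.483855 + 0.000000 = 1.483855.
Q̄ = (S_0/π) × [bracket] = (1633/π) × 1.483855 = 771.31 W/m².
Ratio Q̄_A / Q̄_B = 469.57 / 771.31 = 0.6088.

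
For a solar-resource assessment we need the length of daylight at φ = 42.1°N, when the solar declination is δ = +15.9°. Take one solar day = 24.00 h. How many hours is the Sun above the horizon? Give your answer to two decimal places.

cos H₀ = −tan φ · tan δ = −tan(+42.1°) × tan(+15.900°) = -0.2574, so H₀ = 1.8311 rad = 104.92°.
Daylight = 2H₀/(2π) × 24.00 h = (1.8311/π) × 24.00 = 13.99 h.

13.99 h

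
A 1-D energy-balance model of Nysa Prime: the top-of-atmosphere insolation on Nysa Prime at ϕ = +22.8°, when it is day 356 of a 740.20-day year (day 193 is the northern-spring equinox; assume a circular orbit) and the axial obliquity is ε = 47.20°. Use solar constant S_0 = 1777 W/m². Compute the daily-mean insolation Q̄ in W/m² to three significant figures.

Solar longitude: L_s = 360° × (356 − 193)/740.20 = 79.276°.
sin δ = sin 47.20° × sin 79.276° = 0.72091, so δ = +46.130°.
cos h₀ = −tan(+22.8°) tan(+46.130°) = -0.4373, h₀ = 2.0234 rad.
Bracket: h₀ sin ϕ sin δ + cos ϕ cos δ sin h₀ = 2.0234×0.38752×0.72091 + 0.92186×0.69302×0.89933 = 0.565271 + 0.574553 = 1.139824.
Q̄ = (S_0/π) × [bracket] = (1777/π) × 1.139824 = 644.7 W/m².

Q̄ ≈ 645 W/m²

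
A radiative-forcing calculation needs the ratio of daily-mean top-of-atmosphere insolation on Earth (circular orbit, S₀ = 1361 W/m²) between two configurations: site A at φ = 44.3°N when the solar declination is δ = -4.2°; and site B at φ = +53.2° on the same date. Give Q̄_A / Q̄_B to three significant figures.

Q̄_A / Q̄_B ≈ 1.25

— Configuration A (φ=+44.3°):
cos H₀ = −tan(+44.3°) tan(-4.200°) = 0.0717, H₀ = 1.4991 rad.
Bracket: H₀ sin φ sin δ + cos φ cos δ sin H₀ = 1.4991×0.69842×-0.07324 + 0.71569×0.99731×0.99743 = -0.076682 + 0.711930 = 0.635248.
Q̄ = (S₀/π) × [bracket] = (1361/π) × 0.635248 = 275.20 W/m².
— Configuration B (φ=+53.2°):
cos H₀ = −tan(+53.2°) tan(-4.200°) = 0.0982, H₀ = 1.4725 rad.
Bracket: H₀ sin φ sin δ + cos φ cos δ sin H₀ = 1.4725×0.80073×-0.07324 + 0.59902×0.99731×0.99517 = -0.086355 + 0.594523 = 0.508168.
Q̄ = (S₀/π) × [bracket] = (1361/π) × 0.508168 = 220.15 W/m².
Ratio Q̄_A / Q̄_B = 275.20 / 220.15 = 1.250.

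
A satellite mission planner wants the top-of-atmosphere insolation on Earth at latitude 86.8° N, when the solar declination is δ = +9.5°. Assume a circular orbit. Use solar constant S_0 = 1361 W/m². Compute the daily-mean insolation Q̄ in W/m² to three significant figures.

Q̄ ≈ 224 W/m²

cos h₀ = −tan(+86.8°) tan(+9.500°) = -2.9931 ≤ −1 ⇒ polar day, h₀ = π.
Bracket: h₀ sin ϕ sin δ + cos ϕ cos δ sin h₀ = 3.1416×0.99844×0.16505 + 0.05582×0.98629×0.00000 = 0.517712 + 0.000000 = 0.517712.
Q̄ = (S_0/π) × [bracket] = (1361/π) × 0.517712 = 224.3 W/m².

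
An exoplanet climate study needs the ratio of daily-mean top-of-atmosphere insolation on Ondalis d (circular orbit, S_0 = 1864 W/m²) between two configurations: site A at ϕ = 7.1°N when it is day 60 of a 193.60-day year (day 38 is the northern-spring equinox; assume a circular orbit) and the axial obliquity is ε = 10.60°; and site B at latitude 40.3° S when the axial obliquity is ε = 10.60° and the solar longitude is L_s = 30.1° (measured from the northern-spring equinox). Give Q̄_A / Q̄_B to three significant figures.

Q̄_A / Q̄_B ≈ 1.51

— Configuration A (ϕ=+7.1°):
Solar longitude: L_s = 360° × (60 − 38)/193.60 = 40.909°.
sin δ = sin 10.60° × sin 40.909° = 0.12046, so δ = +6.919°.
cos h₀ = −tan(+7.1°) tan(+6.919°) = -0.0151, h₀ = 1.5859 rad.
Bracket: h₀ sin ϕ sin δ + cos ϕ cos δ sin h₀ = 1.5859×0.12360×0.12046 + 0.99233×0.99272×0.99989 = 0.023612 + 0.984997 = 1.008609.
Q̄ = (S_0/π) × [bracket] = (1864/π) × 1.008609 = 598.44 W/m².
— Configuration B (ϕ=-40.3°):
Solar declination: sin δ = sin ε · sin L_s = sin 10.60° × sin 30.1° = 0.09225, so δ = +5.293°.
cos h₀ = −tan(-40.3°) tan(+5.293°) = 0.0786, h₀ = 1.4921 rad.
Bracket: h₀ sin ϕ sin δ + cos ϕ cos δ sin h₀ = 1.4921×-0.64679×0.09225 + 0.76267×0.99574×0.99691 = -0.089028 + 0.757074 = 0.668046.
Q̄ = (S_0/π) × [bracket] = (1864/π) × 0.668046 = 396.37 W/m².
Ratio Q̄_A / Q̄_B = 598.44 / 396.37 = 1.510.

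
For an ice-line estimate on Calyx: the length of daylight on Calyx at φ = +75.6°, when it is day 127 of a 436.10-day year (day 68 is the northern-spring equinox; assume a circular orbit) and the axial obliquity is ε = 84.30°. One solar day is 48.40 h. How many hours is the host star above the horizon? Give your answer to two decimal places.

Solar longitude: λ_s = 360° × (127 − 68)/436.10 = 48.704°.
sin δ = sin 84.30° × sin 48.704° = 0.74760, so δ = +48.383°.
Sunrise equation: cos H₀ = −tan φ · tan δ = -4.3841 ≤ −1, so the host star never sets (polar day) and H₀ = π.
Daylight = 2H₀/(2π) × 48.40 h = (3.1416/π) × 48.40 = 48.40 h.

48.40 h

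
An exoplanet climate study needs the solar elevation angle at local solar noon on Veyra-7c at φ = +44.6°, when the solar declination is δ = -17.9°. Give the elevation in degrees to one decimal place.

27.5°

At local noon the hour angle is zero, so the zenith angle equals |φ − δ| = |+44.6° − (-17.900°)| = 62.500°.
Elevation = 90° − 62.500° = 27.5°.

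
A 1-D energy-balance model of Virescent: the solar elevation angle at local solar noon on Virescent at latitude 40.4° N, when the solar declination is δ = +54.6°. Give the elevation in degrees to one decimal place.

75.8°

At local noon the hour angle is zero, so the zenith angle equals |ϕ − δ| = |+40.4° − (+54.600°)| = 14.200°.
Elevation = 90° − 14.200° = 75.8°.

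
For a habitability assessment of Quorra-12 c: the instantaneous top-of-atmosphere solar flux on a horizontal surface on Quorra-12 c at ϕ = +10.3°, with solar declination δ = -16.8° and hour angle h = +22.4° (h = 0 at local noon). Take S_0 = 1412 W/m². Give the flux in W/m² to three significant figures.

cos θ_z = sin ϕ sin δ + cos ϕ cos δ cos h = -0.051680 + 0.870823 = 0.819143.
Flux = S_0 · cos θ_z = 1412 × 0.819143 = 1157 W/m².

1.16e+03 W/m²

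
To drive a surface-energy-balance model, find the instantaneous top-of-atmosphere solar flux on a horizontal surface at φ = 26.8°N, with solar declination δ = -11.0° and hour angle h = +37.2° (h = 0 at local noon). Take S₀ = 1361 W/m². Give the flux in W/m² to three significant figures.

833 W/m²

cos θ_z = sin φ sin δ + cos φ cos δ cos h = -0.086031 + 0.697909 = 0.611878.
Flux = S₀ · cos θ_z = 1361 × 0.611878 = 832.8 W/m².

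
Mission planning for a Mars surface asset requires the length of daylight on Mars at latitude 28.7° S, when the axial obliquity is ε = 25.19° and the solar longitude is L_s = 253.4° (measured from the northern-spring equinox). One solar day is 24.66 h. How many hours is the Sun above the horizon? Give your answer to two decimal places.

Solar declination: sin δ = sin ε · sin L_s = sin 25.19° × sin 253.4° = -0.40788, so δ = -24.072°.
cos h₀ = −tan ϕ · tan δ = −tan(-28.7°) × tan(-24.072°) = -0.2446, so h₀ = 1.8179 rad = 104.16°.
Daylight = 2h₀/(2π) × 24.66 h = (1.8179/π) × 24.66 = 14.27 h.

14.27 h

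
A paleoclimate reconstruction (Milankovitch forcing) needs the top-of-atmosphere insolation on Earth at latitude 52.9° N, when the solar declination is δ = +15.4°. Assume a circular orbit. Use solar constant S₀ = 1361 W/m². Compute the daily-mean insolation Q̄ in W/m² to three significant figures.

cos H₀ = −tan(+52.9°) tan(+15.400°) = -0.3642, H₀ = 1.9436 rad.
Bracket: H₀ sin φ sin δ + cos φ cos δ sin H₀ = 1.9436×0.79758×0.26556 + 0.60321×0.96410×0.93132 = 0.411665 + 0.541614 = 0.953279.
Q̄ = (S₀/π) × [bracket] = (1361/π) × 0.953279 = 413.0 W/m².

Q̄ ≈ 413 W/m²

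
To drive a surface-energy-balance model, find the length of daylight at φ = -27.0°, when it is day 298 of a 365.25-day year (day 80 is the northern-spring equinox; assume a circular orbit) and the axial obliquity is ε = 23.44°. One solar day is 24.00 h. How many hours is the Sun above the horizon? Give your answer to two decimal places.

12.91 h

Solar longitude: λ_s = 360° × (298 − 80)/365.25 = 214.867°.
sin δ = sin 23.44° × sin 214.867° = -0.22740, so δ = -13.144°.
cos H₀ = −tan φ · tan δ = −tan(-27.0°) × tan(-13.144°) = -0.1190, so H₀ = 1.6901 rad = 96.83°.
Daylight = 2H₀/(2π) × 24.00 h = (1.6901/π) × 24.00 = 12.91 h.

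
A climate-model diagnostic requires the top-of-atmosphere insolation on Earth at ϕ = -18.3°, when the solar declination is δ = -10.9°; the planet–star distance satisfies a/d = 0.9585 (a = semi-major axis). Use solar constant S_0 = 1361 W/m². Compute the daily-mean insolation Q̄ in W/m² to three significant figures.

Q̄ ≈ 409 W/m²

cos h₀ = −tan(-18.3°) tan(-10.900°) = -0.0637, h₀ = 1.6345 rad.
Bracket: h₀ sin ϕ sin δ + cos ϕ cos δ sin h₀ = 1.6345×-0.31399×-0.18910 + 0.94943×0.98196×0.99797 = 0.097049 + 0.930410 = 1.027459.
Inverse-square distance factor (a/d)² = 0.9585² = 0.918722.
Q̄ = (S_0/π) × 0.918722 × [bracket] = (1361/π) × 0.918722 × 1.027459 = 408.9 W/m².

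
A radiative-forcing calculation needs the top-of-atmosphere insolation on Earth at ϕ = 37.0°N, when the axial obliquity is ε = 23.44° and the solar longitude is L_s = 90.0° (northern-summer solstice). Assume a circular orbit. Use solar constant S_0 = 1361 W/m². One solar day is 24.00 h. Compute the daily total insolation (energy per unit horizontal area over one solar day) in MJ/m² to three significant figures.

43.0 MJ/m²

Solar declination: sin δ = sin ε · sin L_s = sin 23.44° × sin 90.0° = 0.39779, so δ = +23.440°.
cos h₀ = −tan(+37.0°) tan(+23.440°) = -0.3267, h₀ = 1.9036 rad.
Bracket: h₀ sin ϕ sin δ + cos ϕ cos δ sin h₀ = 1.9036×0.60182×0.39779 + 0.79864×0.91748×0.94512 = 0.455718 + 0.692524 = 1.148242.
Q̄ = (S_0/π) × [bracket] = (1361/π) × 1.148242 = 497.44 W/m².
Daily total = Q̄ × 24.00 h × 3600 s/h = 497.44 × 24.00 × 3600 / 10⁶ = 42.98 MJ/m².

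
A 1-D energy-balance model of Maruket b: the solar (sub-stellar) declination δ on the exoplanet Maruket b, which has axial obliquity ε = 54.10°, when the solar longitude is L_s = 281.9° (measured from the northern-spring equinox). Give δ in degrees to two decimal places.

sin δ = sin ε · sin L_s = sin 54.10° × sin 281.9° = -0.792633.
δ = arcsin(-0.792633) = -52.43°.

δ = -52.43°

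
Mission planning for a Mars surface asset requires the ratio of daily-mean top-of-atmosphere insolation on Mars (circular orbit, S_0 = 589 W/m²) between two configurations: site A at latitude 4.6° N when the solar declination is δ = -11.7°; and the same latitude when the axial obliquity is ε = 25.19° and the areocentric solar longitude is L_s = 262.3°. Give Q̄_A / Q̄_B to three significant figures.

Q̄_A / Q̄_B ≈ 1.12

— Configuration A (ϕ=+4.6°):
cos h₀ = −tan(+4.6°) tan(-11.700°) = 0.0167, h₀ = 1.5541 rad.
Bracket: h₀ sin ϕ sin δ + cos ϕ cos δ sin h₀ = 1.5541×0.08020×-0.20279 + 0.99678×0.97922×0.99986 = -0.025276 + 0.975930 = 0.950654.
Q̄ = (S_0/π) × [bracket] = (589/π) × 0.950654 = 178.23 W/m².
— Configuration B (ϕ=+4.6°):
sin δ = sin 25.19° × sin 262.3° = -0.42178, so δ = -24.947°.
cos h₀ = −tan(+4.6°) tan(-24.947°) = 0.0374, h₀ = 1.5334 rad.
Bracket: h₀ sin ϕ sin δ + cos ϕ cos δ sin h₀ = 1.5334×0.08020×-0.42178 + 0.99678×0.90670×0.99930 = -0.051870 + 0.903148 = 0.851278.
Q̄ = (S_0/π) × [bracket] = (589/π) × 0.851278 = 159.60 W/m².
Ratio Q̄_A / Q̄_B = 178.23 / 159.60 = 1.117.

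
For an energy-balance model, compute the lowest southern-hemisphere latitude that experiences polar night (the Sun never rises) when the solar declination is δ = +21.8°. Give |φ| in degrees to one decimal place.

Polar night requires cos H₀ = −tan φ tan δ ≥ 1, i.e. tan φ tan δ ≤ −1.
The boundary is |tan φ| · |tan δ| = 1, so |φ| = 90° − |δ| = 90° − 21.8° = 68.2° in the southern hemisphere.

|φ| = 68.2°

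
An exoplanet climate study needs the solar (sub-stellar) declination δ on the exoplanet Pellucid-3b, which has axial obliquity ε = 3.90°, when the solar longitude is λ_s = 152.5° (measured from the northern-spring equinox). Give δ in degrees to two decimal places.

δ = +1.80°

sin δ = sin ε · sin λ_s = sin 3.90° × sin 152.5° = 0.031406.
δ = arcsin(0.031406) = +1.80°.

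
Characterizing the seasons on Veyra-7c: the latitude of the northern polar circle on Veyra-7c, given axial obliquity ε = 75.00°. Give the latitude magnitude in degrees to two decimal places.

The polar circle is the lowest latitude that experiences at least one full rotation of continuous daylight at the northern-summer solstice; it lies at |ϕ| = 90° − ε = 90° − 75.00° = 15.00°.

15.00°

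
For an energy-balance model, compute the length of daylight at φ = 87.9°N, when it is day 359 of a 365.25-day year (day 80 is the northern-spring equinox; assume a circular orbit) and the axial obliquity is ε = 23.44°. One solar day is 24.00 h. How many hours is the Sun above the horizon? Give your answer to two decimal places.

Solar longitude: λ_s = 360° × (359 − 80)/365.25 = 274.990°.
sin δ = sin 23.44° × sin 274.990° = -0.39628, so δ = -23.346°.
cos H₀ = −tan φ · tan δ = 11.7709 ≥ 1, so the Sun never rises (polar night) and H₀ = 0.
Daylight = 2H₀/(2π) × 24.00 h = (0.0000/π) × 24.00 = 0.00 h.

0.00 h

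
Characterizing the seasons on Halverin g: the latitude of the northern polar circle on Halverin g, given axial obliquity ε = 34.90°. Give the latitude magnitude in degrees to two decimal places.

The polar circle is the lowest latitude that experiences at least one full rotation of continuous daylight at the northern-summer solstice; it lies at |φ| = 90° − ε = 90° − 34.90° = 55.10°.

55.10°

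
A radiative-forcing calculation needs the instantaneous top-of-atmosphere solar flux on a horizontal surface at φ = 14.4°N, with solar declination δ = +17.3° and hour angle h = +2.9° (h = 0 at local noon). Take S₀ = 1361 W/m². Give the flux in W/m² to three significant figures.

cos θ_z = sin φ sin δ + cos φ cos δ cos h = 0.073954 + 0.923581 = 0.997535.
Flux = S₀ · cos θ_z = 1361 × 0.997535 = 1358 W/m².

1.36e+03 W/m²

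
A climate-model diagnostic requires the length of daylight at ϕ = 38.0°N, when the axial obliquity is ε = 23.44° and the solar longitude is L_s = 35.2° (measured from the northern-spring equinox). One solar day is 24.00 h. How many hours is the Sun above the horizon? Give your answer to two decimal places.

13.41 h

Solar declination: sin δ = sin ε · sin L_s = sin 23.44° × sin 35.2° = 0.22930, so δ = +13.256°.
cos h₀ = −tan ϕ · tan δ = −tan(+38.0°) × tan(+13.256°) = -0.1841, so h₀ = 1.7559 rad = 100.61°.
Daylight = 2h₀/(2π) × 24.00 h = (1.7559/π) × 24.00 = 13.41 h.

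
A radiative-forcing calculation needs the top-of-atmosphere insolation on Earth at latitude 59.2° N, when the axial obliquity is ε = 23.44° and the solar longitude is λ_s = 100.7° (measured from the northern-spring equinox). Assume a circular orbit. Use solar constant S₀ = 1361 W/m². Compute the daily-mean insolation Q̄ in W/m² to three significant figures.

Q̄ ≈ 487 W/m²

Solar declination: sin δ = sin ε · sin λ_s = sin 23.44° × sin 100.7° = 0.39087, so δ = +23.009°.
cos H₀ = −tan(+59.2°) tan(+23.009°) = -0.7124, H₀ = 2.3637 rad.
Bracket: H₀ sin φ sin δ + cos φ cos δ sin H₀ = 2.3637×0.85896×0.39087 + 0.51204×0.92045×0.70181 = 0.793593 + 0.330768 = 1.124361.
Q̄ = (S₀/π) × [bracket] = (1361/π) × 1.124361 = 487.1 W/m².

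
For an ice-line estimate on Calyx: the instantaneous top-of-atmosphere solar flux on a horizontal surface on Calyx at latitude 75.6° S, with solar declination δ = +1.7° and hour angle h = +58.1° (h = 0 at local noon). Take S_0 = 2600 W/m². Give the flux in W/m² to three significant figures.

cos θ_z = sin ϕ sin δ + cos ϕ cos δ cos h = -0.028734 + 0.131359 = 0.102625.
Flux = S_0 · cos θ_z = 2600 × 0.102625 = 266.8 W/m².

267 W/m²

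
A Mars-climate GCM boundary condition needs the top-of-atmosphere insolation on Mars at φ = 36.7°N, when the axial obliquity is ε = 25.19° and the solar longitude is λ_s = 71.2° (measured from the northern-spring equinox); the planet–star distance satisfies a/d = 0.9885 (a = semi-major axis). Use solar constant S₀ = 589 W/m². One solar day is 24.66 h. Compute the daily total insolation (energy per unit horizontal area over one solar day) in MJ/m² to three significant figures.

Solar declination: sin δ = sin ε · sin λ_s = sin 25.19° × sin 71.2° = 0.40291, so δ = +23.760°.
cos H₀ = −tan(+36.7°) tan(+23.760°) = -0.3281, H₀ = 1.9051 rad.
Bracket: H₀ sin φ sin δ + cos φ cos δ sin H₀ = 1.9051×0.59763×0.40291 + 0.80178×0.91524×0.94463 = 0.458731 + 0.693189 = 1.151920.
Inverse-square distance factor (a/d)² = 0.9885² = 0.977132.
Q̄ = (S₀/π) × 0.977132 × [bracket] = (589/π) × 0.977132 × 1.151920 = 211.03 W/m².
Daily total = Q̄ × 24.66 h × 3600 s/h = 211.03 × 24.66 × 3600 / 10⁶ = 18.73 MJ/m².

18.7 MJ/m²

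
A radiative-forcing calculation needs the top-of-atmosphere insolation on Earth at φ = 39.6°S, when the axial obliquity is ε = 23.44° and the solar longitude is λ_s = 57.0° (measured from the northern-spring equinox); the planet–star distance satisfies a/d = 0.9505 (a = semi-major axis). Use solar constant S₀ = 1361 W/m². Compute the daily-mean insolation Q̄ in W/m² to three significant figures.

Q̄ ≈ 166 W/m²

Solar declination: sin δ = sin ε · sin λ_s = sin 23.44° × sin 57.0° = 0.33361, so δ = +19.488°.
cos H₀ = −tan(-39.6°) tan(+19.488°) = 0.2928, H₀ = 1.2737 rad.
Bracket: H₀ sin φ sin δ + cos φ cos δ sin H₀ = 1.2737×-0.63742×0.33361 + 0.77051×0.94271×0.95619 = -0.270852 + 0.694545 = 0.423693.
Inverse-square distance factor (a/d)² = 0.9505² = 0.903450.
Q̄ = (S₀/π) × 0.903450 × [bracket] = (1361/π) × 0.903450 × 0.423693 = 165.8 W/m².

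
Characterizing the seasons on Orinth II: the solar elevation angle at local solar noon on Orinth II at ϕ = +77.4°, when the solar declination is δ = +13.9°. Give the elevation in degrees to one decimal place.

At local noon the hour angle is zero, so the zenith angle equals |ϕ − δ| = |+77.4° − (+13.900°)| = 63.500°.
Elevation = 90° − 63.500° = 26.5°.

26.5°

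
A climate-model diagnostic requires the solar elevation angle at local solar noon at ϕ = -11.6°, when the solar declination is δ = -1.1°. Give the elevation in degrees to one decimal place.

At local noon the hour angle is zero, so the zenith angle equals |ϕ − δ| = |-11.6° − (-1.100°)| = 10.500°.
Elevation = 90° − 10.500° = 79.5°.

79.5°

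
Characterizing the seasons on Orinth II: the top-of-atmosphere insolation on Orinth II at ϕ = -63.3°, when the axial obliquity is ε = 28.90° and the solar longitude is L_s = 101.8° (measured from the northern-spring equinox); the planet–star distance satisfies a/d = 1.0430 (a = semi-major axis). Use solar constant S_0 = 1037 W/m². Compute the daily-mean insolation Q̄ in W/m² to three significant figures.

Solar declination: sin δ = sin ε · sin L_s = sin 28.90° × sin 101.8° = 0.47307, so δ = +28.234°.
cos h₀ = −tan(-63.3°) tan(+28.234°) = 1.0676 ≥ 1 ⇒ polar night, h₀ = 0 and Q̄ = 0.
Inverse-square distance factor (a/d)² = 1.0430² = 1.087849.

Q̄ ≈ 0.00 W/m²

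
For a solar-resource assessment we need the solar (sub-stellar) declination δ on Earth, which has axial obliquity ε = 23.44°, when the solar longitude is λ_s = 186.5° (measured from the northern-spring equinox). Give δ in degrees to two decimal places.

sin δ = sin ε · sin λ_s = sin 23.44° × sin 186.5° = -0.045031.
δ = arcsin(-0.045031) = -2.58°.

δ = -2.58°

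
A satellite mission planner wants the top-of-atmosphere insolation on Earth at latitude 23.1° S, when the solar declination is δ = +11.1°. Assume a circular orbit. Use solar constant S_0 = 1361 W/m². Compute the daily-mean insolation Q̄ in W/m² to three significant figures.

cos h₀ = −tan(-23.1°) tan(+11.100°) = 0.0837, h₀ = 1.4870 rad.
Bracket: h₀ sin ϕ sin δ + cos ϕ cos δ sin h₀ = 1.4870×-0.39234×0.19252 + 0.91982×0.98129×0.99649 = -0.112318 + 0.899442 = 0.787124.
Q̄ = (S_0/π) × [bracket] = (1361/π) × 0.787124 = 341.0 W/m².

Q̄ ≈ 341 W/m²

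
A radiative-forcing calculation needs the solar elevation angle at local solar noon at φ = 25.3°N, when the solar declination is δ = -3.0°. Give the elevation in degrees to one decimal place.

At local noon the hour angle is zero, so the zenith angle equals |φ − δ| = |+25.3° − (-3.000°)| = 28.300°.
Elevation = 90° − 28.300° = 61.7°.

61.7°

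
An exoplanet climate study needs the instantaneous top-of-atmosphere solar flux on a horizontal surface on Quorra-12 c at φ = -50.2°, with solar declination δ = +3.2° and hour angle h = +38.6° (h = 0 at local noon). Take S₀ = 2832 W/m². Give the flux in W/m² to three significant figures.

1.29e+03 W/m²

cos θ_z = sin φ sin δ + cos φ cos δ cos h = -0.042887 + 0.499479 = 0.456592.
Flux = S₀ · cos θ_z = 2832 × 0.456592 = 1293 W/m².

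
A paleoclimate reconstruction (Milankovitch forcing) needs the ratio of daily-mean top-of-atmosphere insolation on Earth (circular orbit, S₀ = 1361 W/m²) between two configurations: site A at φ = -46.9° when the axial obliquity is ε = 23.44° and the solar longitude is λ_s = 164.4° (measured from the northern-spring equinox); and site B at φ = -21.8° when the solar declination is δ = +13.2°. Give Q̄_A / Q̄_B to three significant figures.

— Configuration A (φ=-46.9°):
Solar declination: sin δ = sin ε · sin λ_s = sin 23.44° × sin 164.4° = 0.10697, so δ = +6.141°.
cos H₀ = −tan(-46.9°) tan(+6.141°) = 0.1150, H₀ = 1.4556 rad.
Bracket: H₀ sin φ sin δ + cos φ cos δ sin H₀ = 1.4556×-0.73016×0.10697 + 0.68327×0.99426×0.99337 = -0.113690 + 0.674844 = 0.561154.
Q̄ = (S₀/π) × [bracket] = (1361/π) × 0.561154 = 243.10 W/m².
— Configuration B (φ=-21.8°):
cos H₀ = −tan(-21.8°) tan(+13.200°) = 0.0938, H₀ = 1.4768 rad.
Bracket: H₀ sin φ sin δ + cos φ cos δ sin H₀ = 1.4768×-0.37137×0.22835 + 0.92849×0.97358×0.99559 = -0.125236 + 0.899973 = 0.774737.
Q̄ = (S₀/π) × [bracket] = (1361/π) × 0.774737 = 335.63 W/m².
Ratio Q̄_A / Q̄_B = 243.10 / 335.63 = 0.7243.

Q̄_A / Q̄_B ≈ 0.724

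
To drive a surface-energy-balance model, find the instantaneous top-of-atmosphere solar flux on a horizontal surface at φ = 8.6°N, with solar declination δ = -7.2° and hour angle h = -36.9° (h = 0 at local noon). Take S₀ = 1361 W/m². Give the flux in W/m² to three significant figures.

1.04e+03 W/m²

cos θ_z = sin φ sin δ + cos φ cos δ cos h = -0.018742 + 0.784458 = 0.765716.
Flux = S₀ · cos θ_z = 1361 × 0.765716 = 1042 W/m².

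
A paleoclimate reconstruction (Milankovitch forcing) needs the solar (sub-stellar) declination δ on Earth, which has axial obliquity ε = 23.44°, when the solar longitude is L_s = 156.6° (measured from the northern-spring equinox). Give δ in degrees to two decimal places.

sin δ = sin ε · sin L_s = sin 23.44° × sin 156.6° = 0.157981.
δ = arcsin(0.157981) = +9.09°.

δ = +9.09°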